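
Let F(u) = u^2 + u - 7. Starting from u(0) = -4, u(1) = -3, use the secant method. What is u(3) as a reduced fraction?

-99/31

F(-4) = 5, F(-3) = -1. u(2) = (-3) - (-1)·((-3) - (-4))/((-1) - 5) = -19/6.
F(-3) = -1, F(-19/6) = -5/36. u(3) = (-19/6) - (-5/36)·((-19/6) - (-3))/((-5/36) - (-1)) = -99/31.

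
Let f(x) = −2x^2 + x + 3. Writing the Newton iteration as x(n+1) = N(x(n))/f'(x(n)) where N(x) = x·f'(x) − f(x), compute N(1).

f'(x) = −4x + 1.
N(x) = x·f'(x) − f(x) = x·(−4x + 1) − (−2x^2 + x + 3) = −2x^2 − 3.
N(1) = −5.

−5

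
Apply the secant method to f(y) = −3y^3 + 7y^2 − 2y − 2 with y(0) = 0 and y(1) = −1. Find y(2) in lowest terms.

−1/6

f(0) = −2, f(−1) = 10. y(2) = (−1) − 10·((−1) − 0)/(10 − (−2)) = −1/6.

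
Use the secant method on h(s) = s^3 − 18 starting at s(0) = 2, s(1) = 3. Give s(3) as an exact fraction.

h(2) = −10, h(3) = 9. s(2) = 3 − 9·(3 − 2)/(9 − (−10)) = 48/19.
h(3) = 9, h(48/19) = −12870/6859. s(3) = (48/19) − (−12870/6859)·((48/19) − 3)/((−12870/6859) − 9) = 2402/921.

2402/921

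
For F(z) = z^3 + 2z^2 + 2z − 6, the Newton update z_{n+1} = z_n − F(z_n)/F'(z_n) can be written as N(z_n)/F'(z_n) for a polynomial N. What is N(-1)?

6

F'(z) = 3z^2 + 4z + 2.
N(z) = z·F'(z) − F(z) = z·(3z^2 + 4z + 2) − (z^3 + 2z^2 + 2z − 6) = 2z^3 + 2z^2 + 6.
N(-1) = 6.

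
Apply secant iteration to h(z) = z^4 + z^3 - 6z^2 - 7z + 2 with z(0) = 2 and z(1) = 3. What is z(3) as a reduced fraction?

13917278/5850361

h(2) = -12, h(3) = 35. z(2) = 3 - 35·(3 - 2)/(35 - (-12)) = 106/47.
h(3) = 35, h(106/47) = -33973800/4879681. z(3) = (106/47) - (-33973800/4879681)·((106/47) - 3)/((-33973800/4879681) - 35) = 13917278/5850361.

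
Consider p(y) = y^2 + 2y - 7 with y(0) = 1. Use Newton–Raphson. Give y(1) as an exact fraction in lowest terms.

2

p'(y) = 2y + 2.
p(1) = -4, p'(1) = 4, so y(1) = 1 - (-4)/4 = 2.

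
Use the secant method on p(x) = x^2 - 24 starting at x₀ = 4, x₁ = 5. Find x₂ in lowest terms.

44/9

p(4) = -8, p(5) = 1. x₂ = 5 - 1·(5 - 4)/(1 - (-8)) = 44/9.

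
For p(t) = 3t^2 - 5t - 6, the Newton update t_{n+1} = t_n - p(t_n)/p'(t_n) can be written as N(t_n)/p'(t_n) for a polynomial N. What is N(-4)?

p'(t) = 6t - 5.
N(t) = t·p'(t) - p(t) = t·(6t - 5) - (3t^2 - 5t - 6) = 3t^2 + 6.
N(-4) = 54.

54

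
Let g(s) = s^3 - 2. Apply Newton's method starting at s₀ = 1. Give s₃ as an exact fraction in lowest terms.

1126819/894348

g'(s) = 3s^2.
g(1) = -1, g'(1) = 3, so s₁ = 1 - (-1)/3 = 4/3.
g(4/3) = 10/27, g'(4/3) = 16/3, so s₂ = (4/3) - (10/27)/(16/3) = 91/72.
g(91/72) = 7075/373248, g'(91/72) = 8281/1728, so s₃ = (91/72) - (7075/373248)/(8281/1728) = 1126819/894348.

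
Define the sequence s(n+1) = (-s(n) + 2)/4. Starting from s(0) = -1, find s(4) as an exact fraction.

s(1) = (-(-1) + 2)/4 = 3/4.
s(2) = (-(3/4) + 2)/4 = 5/16.
s(3) = (-(5/16) + 2)/4 = 27/64.
s(4) = (-(27/64) + 2)/4 = 101/256.

101/256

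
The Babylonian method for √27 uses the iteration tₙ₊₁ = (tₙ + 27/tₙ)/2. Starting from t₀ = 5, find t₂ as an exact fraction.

t₁ = (5 + 27/5)/2 = 26/5.
t₂ = (26/5 + 27/(26/5))/2 = 1351/260.

1351/260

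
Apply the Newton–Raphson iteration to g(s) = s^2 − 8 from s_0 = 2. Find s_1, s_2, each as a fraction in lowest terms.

s_1 = 3, s_2 = 17/6

g'(s) = 2s.
g(2) = −4, g'(2) = 4, so s_1 = 2 − (−4)/4 = 3.
g(3) = 1, g'(3) = 6, so s_2 = 3 − 1/6 = 17/6.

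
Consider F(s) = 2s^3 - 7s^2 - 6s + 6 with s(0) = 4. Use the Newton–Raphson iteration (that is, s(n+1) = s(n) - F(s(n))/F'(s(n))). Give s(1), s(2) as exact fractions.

F'(s) = 6s^2 - 14s - 6.
F(4) = -2, F'(4) = 34, so s(1) = 4 - (-2)/34 = 69/17.
F(69/17) = 291/4913, F'(69/17) = 10410/289, so s(2) = (69/17) - (291/4913)/(10410/289) = 239333/58990.

s(1) = 69/17, s(2) = 239333/58990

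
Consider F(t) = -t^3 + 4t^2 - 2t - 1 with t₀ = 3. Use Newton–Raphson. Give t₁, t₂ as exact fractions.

t₁ = 17/5, t₂ = 1307/395

F'(t) = -3t^2 + 8t - 2.
F(3) = 2, F'(3) = -5, so t₁ = 3 - 2/(-5) = 17/5.
F(17/5) = -108/125, F'(17/5) = -237/25, so t₂ = (17/5) - (-108/125)/(-237/25) = 1307/395.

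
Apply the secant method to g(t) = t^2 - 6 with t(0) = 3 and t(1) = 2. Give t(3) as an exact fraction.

g(3) = 3, g(2) = -2. t(2) = 2 - (-2)·(2 - 3)/((-2) - 3) = 12/5.
g(2) = -2, g(12/5) = -6/25. t(3) = (12/5) - (-6/25)·((12/5) - 2)/((-6/25) - (-2)) = 27/11.

27/11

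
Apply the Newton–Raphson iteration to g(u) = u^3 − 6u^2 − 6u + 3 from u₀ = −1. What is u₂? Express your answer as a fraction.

−11383/9585

g'(u) = 3u^2 − 12u − 6.
g(−1) = 2, g'(−1) = 9, so u₁ = (−1) − 2/9 = −11/9.
g(−11/9) = −332/729, g'(−11/9) = 355/27, so u₂ = (−11/9) − (−332/729)/(355/27) = −11383/9585.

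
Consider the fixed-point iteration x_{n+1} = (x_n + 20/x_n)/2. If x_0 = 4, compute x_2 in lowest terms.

161/36

x_1 = (4 + 20/4)/2 = 9/2.
x_2 = (9/2 + 20/(9/2))/2 = 161/36.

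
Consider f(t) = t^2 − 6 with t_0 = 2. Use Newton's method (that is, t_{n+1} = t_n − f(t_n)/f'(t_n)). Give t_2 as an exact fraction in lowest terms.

49/20

f'(t) = 2t.
f(2) = −2, f'(2) = 4, so t_1 = 2 − (−2)/4 = 5/2.
f(5/2) = 1/4, f'(5/2) = 5, so t_2 = (5/2) − (1/4)/5 = 49/20.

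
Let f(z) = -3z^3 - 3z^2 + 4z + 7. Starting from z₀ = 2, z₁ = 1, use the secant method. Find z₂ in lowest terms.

31/26

f(2) = -21, f(1) = 5. z₂ = 1 - 5·(1 - 2)/(5 - (-21)) = 31/26.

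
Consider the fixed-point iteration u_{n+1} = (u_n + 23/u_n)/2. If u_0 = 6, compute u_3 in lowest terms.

u_1 = (6 + 23/6)/2 = 59/12.
u_2 = (59/12 + 23/(59/12))/2 = 6793/1416.
u_3 = (6793/1416 + 23/(6793/1416))/2 = 92261137/19237776.

92261137/19237776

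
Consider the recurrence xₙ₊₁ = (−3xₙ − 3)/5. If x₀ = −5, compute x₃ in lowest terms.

78/125

x₁ = (−3·(−5) − 3)/5 = 12/5.
x₂ = (−3·(12/5) − 3)/5 = −51/25.
x₃ = (−3·(−51/25) − 3)/5 = 78/125.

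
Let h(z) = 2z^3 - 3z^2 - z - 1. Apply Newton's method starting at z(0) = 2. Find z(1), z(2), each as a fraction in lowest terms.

z(1) = 21/11, z(2) = 23822/12529

h'(z) = 6z^2 - 6z - 1.
h(2) = 1, h'(2) = 11, so z(1) = 2 - 1/11 = 21/11.
h(21/11) = 97/1331, h'(21/11) = 1139/121, so z(2) = (21/11) - (97/1331)/(1139/121) = 23822/12529.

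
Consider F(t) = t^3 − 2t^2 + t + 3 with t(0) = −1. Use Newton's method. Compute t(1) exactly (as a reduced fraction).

F'(t) = 3t^2 − 4t + 1.
F(−1) = −1, F'(−1) = 8, so t(1) = (−1) − (−1)/8 = −7/8.

−7/8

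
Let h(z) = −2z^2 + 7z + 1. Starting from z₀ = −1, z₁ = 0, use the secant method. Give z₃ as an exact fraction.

−9/65

h(−1) = −8, h(0) = 1. z₂ = 0 − 1·(0 − (−1))/(1 − (−8)) = −1/9.
h(0) = 1, h(−1/9) = 16/81. z₃ = (−1/9) − (16/81)·((−1/9) − 0)/((16/81) − 1) = −9/65.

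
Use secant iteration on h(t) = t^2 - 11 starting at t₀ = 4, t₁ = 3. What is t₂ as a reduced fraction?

h(4) = 5, h(3) = -2. t₂ = 3 - (-2)·(3 - 4)/((-2) - 5) = 23/7.

23/7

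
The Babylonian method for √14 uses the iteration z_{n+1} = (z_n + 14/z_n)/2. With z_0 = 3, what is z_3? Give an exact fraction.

z_1 = (3 + 14/3)/2 = 23/6.
z_2 = (23/6 + 14/(23/6))/2 = 1033/276.
z_3 = (1033/276 + 14/(1033/276))/2 = 2133553/570216.

2133553/570216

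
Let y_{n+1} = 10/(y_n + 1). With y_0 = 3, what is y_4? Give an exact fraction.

y_1 = 10/(3 + 1) = 5/2.
y_2 = 10/(5/2 + 1) = 20/7.
y_3 = 10/(20/7 + 1) = 70/27.
y_4 = 10/(70/27 + 1) = 270/97.

270/97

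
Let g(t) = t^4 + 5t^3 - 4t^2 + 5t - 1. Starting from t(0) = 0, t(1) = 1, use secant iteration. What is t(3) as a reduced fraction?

g(0) = -1, g(1) = 6. t(2) = 1 - 6·(1 - 0)/(6 - (-1)) = 1/7.
g(1) = 6, g(1/7) = -846/2401. t(3) = (1/7) - (-846/2401)·((1/7) - 1)/((-846/2401) - 6) = 242/1271.

242/1271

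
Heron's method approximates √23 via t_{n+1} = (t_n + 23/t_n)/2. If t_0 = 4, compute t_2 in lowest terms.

2993/624

t_1 = (4 + 23/4)/2 = 39/8.
t_2 = (39/8 + 23/(39/8))/2 = 2993/624.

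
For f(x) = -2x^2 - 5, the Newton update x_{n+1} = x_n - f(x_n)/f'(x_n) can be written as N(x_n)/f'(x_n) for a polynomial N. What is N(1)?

f'(x) = -4x.
N(x) = x·f'(x) - f(x) = x·(-4x) - (-2x^2 - 5) = -2x^2 + 5.
N(1) = 3.

3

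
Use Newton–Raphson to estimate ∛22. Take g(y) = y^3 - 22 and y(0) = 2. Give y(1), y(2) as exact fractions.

y(1) = 19/6, y(2) = 9235/3249

g'(y) = 3y^2.
g(2) = -14, g'(2) = 12, so y(1) = 2 - (-14)/12 = 19/6.
g(19/6) = 2107/216, g'(19/6) = 361/12, so y(2) = (19/6) - (2107/216)/(361/12) = 9235/3249.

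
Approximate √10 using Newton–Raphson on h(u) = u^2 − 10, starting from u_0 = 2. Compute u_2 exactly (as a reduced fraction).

h'(u) = 2u.
h(2) = −6, h'(2) = 4, so u_1 = 2 − (−6)/4 = 7/2.
h(7/2) = 9/4, h'(7/2) = 7, so u_2 = (7/2) − (9/4)/7 = 89/28.

89/28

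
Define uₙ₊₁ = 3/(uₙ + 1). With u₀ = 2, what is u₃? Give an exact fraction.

6/5

u₁ = 3/(2 + 1) = 1.
u₂ = 3/(1 + 1) = 3/2.
u₃ = 3/(3/2 + 1) = 6/5.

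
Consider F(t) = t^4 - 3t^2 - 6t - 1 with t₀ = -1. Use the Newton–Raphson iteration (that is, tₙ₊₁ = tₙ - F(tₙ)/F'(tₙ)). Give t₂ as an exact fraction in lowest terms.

F'(t) = 4t^3 - 6t - 6.
F(-1) = 3, F'(-1) = -4, so t₁ = (-1) - 3/(-4) = -1/4.
F(-1/4) = 81/256, F'(-1/4) = -73/16, so t₂ = (-1/4) - (81/256)/(-73/16) = -211/1168.

-211/1168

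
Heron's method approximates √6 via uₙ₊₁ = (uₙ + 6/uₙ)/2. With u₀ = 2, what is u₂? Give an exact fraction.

49/20

u₁ = (2 + 6/2)/2 = 5/2.
u₂ = (5/2 + 6/(5/2))/2 = 49/20.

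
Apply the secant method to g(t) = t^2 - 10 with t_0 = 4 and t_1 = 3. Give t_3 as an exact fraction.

136/43

g(4) = 6, g(3) = -1. t_2 = 3 - (-1)·(3 - 4)/((-1) - 6) = 22/7.
g(3) = -1, g(22/7) = -6/49. t_3 = (22/7) - (-6/49)·((22/7) - 3)/((-6/49) - (-1)) = 136/43.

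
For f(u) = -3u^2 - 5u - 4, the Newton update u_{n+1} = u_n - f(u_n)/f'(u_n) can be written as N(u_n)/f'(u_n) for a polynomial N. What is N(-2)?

f'(u) = -6u - 5.
N(u) = u·f'(u) - f(u) = u·(-6u - 5) - (-3u^2 - 5u - 4) = -3u^2 + 4.
N(-2) = -8.

-8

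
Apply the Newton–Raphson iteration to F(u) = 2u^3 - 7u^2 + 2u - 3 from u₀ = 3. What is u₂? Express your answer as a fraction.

F'(u) = 6u^2 - 14u + 2.
F(3) = -6, F'(3) = 14, so u₁ = 3 - (-6)/14 = 24/7.
F(24/7) = 747/343, F'(24/7) = 1202/49, so u₂ = (24/7) - (747/343)/(1202/49) = 28101/8414.

28101/8414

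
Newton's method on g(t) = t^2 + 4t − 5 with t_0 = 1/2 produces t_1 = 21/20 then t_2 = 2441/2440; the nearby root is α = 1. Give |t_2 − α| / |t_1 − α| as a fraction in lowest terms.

1/122

t_1 − α = 21/20 − 1 = 1/20, so |t_1 − α| = 1/20.
t_2 − α = 2441/2440 − 1 = 1/2440, so |t_2 − α| = 1/2440.
Ratio = (1/2440) / (1/20) = 1/122.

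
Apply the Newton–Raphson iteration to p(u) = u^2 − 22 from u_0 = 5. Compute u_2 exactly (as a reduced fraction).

4409/940

p'(u) = 2u.
p(5) = 3, p'(5) = 10, so u_1 = 5 − 3/10 = 47/10.
p(47/10) = 9/100, p'(47/10) = 47/5, so u_2 = (47/10) − (9/100)/(47/5) = 4409/940.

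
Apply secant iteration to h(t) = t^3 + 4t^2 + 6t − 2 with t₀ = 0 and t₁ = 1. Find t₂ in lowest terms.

2/11

h(0) = −2, h(1) = 9. t₂ = 1 − 9·(1 − 0)/(9 − (−2)) = 2/11.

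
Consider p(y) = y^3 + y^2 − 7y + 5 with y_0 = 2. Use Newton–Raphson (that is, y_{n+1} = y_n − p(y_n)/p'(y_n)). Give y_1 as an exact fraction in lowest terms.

5/3

p'(y) = 3y^2 + 2y − 7.
p(2) = 3, p'(2) = 9, so y_1 = 2 − 3/9 = 5/3.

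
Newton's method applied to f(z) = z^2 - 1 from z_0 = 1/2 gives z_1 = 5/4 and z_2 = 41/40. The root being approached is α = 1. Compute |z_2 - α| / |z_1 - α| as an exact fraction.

1/10

z_1 - α = 5/4 - 1 = 1/4, so |z_1 - α| = 1/4.
z_2 - α = 41/40 - 1 = 1/40, so |z_2 - α| = 1/40.
Ratio = (1/40) / (1/4) = 1/10.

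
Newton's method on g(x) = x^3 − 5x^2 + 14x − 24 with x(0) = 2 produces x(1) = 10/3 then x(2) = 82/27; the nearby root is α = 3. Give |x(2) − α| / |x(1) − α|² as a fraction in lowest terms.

1/3

x(1) − α = 10/3 − 3 = 1/3, so |x(1) − α| = 1/3.
x(2) − α = 82/27 − 3 = 1/27, so |x(2) − α| = 1/27.
|x(1) − α|² = 1/9.
Ratio = (1/27) / (1/9) = 1/3.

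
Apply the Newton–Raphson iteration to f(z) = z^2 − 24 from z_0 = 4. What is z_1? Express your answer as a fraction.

f'(z) = 2z.
f(4) = −8, f'(4) = 8, so z_1 = 4 − (−8)/8 = 5.

5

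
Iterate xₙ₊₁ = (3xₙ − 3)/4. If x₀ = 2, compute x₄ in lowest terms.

x₁ = (3·2 − 3)/4 = 3/4.
x₂ = (3·(3/4) − 3)/4 = −3/16.
x₃ = (3·(−3/16) − 3)/4 = −57/64.
x₄ = (3·(−57/64) − 3)/4 = −363/256.

−363/256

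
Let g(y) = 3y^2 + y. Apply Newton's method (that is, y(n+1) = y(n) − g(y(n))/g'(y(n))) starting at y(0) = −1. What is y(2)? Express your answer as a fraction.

g'(y) = 6y + 1.
g(−1) = 2, g'(−1) = −5, so y(1) = (−1) − 2/(−5) = −3/5.
g(−3/5) = 12/25, g'(−3/5) = −13/5, so y(2) = (−3/5) − (12/25)/(−13/5) = −27/65.

−27/65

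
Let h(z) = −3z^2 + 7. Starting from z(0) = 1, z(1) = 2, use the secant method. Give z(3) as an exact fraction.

h(1) = 4, h(2) = −5. z(2) = 2 − (−5)·(2 − 1)/((−5) − 4) = 13/9.
h(2) = −5, h(13/9) = 20/27. z(3) = (13/9) − (20/27)·((13/9) − 2)/((20/27) − (−5)) = 47/31.

47/31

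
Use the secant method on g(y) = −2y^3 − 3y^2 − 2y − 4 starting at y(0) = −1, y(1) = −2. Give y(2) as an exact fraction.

g(−1) = −3, g(−2) = 4. y(2) = (−2) − 4·((−2) − (−1))/(4 − (−3)) = −10/7.

−10/7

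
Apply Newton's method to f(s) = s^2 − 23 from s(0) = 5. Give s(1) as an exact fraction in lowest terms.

f'(s) = 2s.
f(5) = 2, f'(5) = 10, so s(1) = 5 − 2/10 = 24/5.

24/5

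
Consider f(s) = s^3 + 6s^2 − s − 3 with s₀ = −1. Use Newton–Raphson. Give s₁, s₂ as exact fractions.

s₁ = −7/10, s₂ = −2627/3965

f'(s) = 3s^2 + 12s − 1.
f(−1) = 3, f'(−1) = −10, so s₁ = (−1) − 3/(−10) = −7/10.
f(−7/10) = 297/1000, f'(−7/10) = −793/100, so s₂ = (−7/10) − (297/1000)/(−793/100) = −2627/3965.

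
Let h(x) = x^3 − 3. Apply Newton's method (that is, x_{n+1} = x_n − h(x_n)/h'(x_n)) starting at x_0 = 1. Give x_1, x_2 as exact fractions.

x_1 = 5/3, x_2 = 331/225

h'(x) = 3x^2.
h(1) = −2, h'(1) = 3, so x_1 = 1 − (−2)/3 = 5/3.
h(5/3) = 44/27, h'(5/3) = 25/3, so x_2 = (5/3) − (44/27)/(25/3) = 331/225.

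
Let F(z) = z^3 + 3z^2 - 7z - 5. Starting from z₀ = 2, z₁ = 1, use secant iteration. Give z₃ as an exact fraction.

F(2) = 1, F(1) = -8. z₂ = 1 - (-8)·(1 - 2)/((-8) - 1) = 17/9.
F(1) = -8, F(17/9) = -568/729. z₃ = (17/9) - (-568/729)·((17/9) - 1)/((-568/729) - (-8)) = 653/329.

653/329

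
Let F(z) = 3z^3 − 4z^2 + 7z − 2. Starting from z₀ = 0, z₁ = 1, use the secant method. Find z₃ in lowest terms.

F(0) = −2, F(1) = 4. z₂ = 1 − 4·(1 − 0)/(4 − (−2)) = 1/3.
F(1) = 4, F(1/3) = 0. z₃ = (1/3) − 0·((1/3) − 1)/(0 − 4) = 1/3.

1/3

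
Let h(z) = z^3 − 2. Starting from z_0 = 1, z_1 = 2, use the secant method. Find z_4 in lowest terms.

989312/782041

h(1) = −1, h(2) = 6. z_2 = 2 − 6·(2 − 1)/(6 − (−1)) = 8/7.
h(2) = 6, h(8/7) = −174/343. z_3 = (8/7) − (−174/343)·((8/7) − 2)/((−174/343) − 6) = 75/62.
h(8/7) = −174/343, h(75/62) = −54781/238328. z_4 = (75/62) − (−54781/238328)·((75/62) − (8/7))/((−54781/238328) − (−174/343)) = 989312/782041.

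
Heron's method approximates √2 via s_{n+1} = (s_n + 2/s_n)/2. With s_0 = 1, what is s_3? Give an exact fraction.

s_1 = (1 + 2/1)/2 = 3/2.
s_2 = (3/2 + 2/(3/2))/2 = 17/12.
s_3 = (17/12 + 2/(17/12))/2 = 577/408.

577/408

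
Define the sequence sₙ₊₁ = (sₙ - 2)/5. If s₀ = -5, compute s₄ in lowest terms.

s₁ = ((-5) - 2)/5 = -7/5.
s₂ = ((-7/5) - 2)/5 = -17/25.
s₃ = ((-17/25) - 2)/5 = -67/125.
s₄ = ((-67/125) - 2)/5 = -317/625.

-317/625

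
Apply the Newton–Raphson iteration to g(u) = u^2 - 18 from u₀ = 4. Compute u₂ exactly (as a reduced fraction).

577/136

g'(u) = 2u.
g(4) = -2, g'(4) = 8, so u₁ = 4 - (-2)/8 = 17/4.
g(17/4) = 1/16, g'(17/4) = 17/2, so u₂ = (17/4) - (1/16)/(17/2) = 577/136.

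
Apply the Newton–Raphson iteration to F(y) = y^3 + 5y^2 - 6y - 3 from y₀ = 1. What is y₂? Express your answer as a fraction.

6529/4942

F'(y) = 3y^2 + 10y - 6.
F(1) = -3, F'(1) = 7, so y₁ = 1 - (-3)/7 = 10/7.
F(10/7) = 531/343, F'(10/7) = 706/49, so y₂ = (10/7) - (531/343)/(706/49) = 6529/4942.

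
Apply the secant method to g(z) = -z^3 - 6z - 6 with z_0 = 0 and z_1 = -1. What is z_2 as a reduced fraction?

g(0) = -6, g(-1) = 1. z_2 = (-1) - 1·((-1) - 0)/(1 - (-6)) = -6/7.

-6/7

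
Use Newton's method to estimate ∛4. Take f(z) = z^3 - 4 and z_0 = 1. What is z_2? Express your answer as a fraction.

5/3

f'(z) = 3z^2.
f(1) = -3, f'(1) = 3, so z_1 = 1 - (-3)/3 = 2.
f(2) = 4, f'(2) = 12, so z_2 = 2 - 4/12 = 5/3.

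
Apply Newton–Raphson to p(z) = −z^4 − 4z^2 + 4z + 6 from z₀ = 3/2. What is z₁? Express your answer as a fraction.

p'(z) = −4z^3 − 8z + 4.
p(3/2) = −33/16, p'(3/2) = −43/2, so z₁ = (3/2) − (−33/16)/(−43/2) = 483/344.

483/344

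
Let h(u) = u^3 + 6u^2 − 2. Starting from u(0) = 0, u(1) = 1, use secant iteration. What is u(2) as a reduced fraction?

2/7

h(0) = −2, h(1) = 5. u(2) = 1 − 5·(1 − 0)/(5 − (−2)) = 2/7.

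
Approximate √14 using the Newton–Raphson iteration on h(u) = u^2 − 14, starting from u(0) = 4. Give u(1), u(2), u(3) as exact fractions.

u(1) = 15/4, u(2) = 449/120, u(3) = 403201/107760

h'(u) = 2u.
h(4) = 2, h'(4) = 8, so u(1) = 4 − 2/8 = 15/4.
h(15/4) = 1/16, h'(15/4) = 15/2, so u(2) = (15/4) − (1/16)/(15/2) = 449/120.
h(449/120) = 1/14400, h'(449/120) = 449/60, so u(3) = (449/120) − (1/14400)/(449/60) = 403201/107760.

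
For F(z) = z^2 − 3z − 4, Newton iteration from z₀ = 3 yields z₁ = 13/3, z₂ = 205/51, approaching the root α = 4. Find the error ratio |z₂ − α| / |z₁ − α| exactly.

z₁ − α = 13/3 − 4 = 1/3, so |z₁ − α| = 1/3.
z₂ − α = 205/51 − 4 = 1/51, so |z₂ − α| = 1/51.
Ratio = (1/51) / (1/3) = 1/17.

1/17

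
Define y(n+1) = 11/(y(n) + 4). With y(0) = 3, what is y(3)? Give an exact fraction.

429/233

y(1) = 11/(3 + 4) = 11/7.
y(2) = 11/(11/7 + 4) = 77/39.
y(3) = 11/(77/39 + 4) = 429/233.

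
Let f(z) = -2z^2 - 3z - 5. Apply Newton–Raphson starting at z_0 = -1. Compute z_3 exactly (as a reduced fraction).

-787/1455

f'(z) = -4z - 3.
f(-1) = -4, f'(-1) = 1, so z_1 = (-1) - (-4)/1 = 3.
f(3) = -32, f'(3) = -15, so z_2 = 3 - (-32)/(-15) = 13/15.
f(13/15) = -2048/225, f'(13/15) = -97/15, so z_3 = (13/15) - (-2048/225)/(-97/15) = -787/1455.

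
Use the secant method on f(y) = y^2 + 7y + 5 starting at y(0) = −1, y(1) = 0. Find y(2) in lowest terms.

−5/6

f(−1) = −1, f(0) = 5. y(2) = 0 − 5·(0 − (−1))/(5 − (−1)) = −5/6.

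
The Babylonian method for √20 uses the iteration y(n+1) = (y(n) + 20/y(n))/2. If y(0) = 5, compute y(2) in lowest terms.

y(1) = (5 + 20/5)/2 = 9/2.
y(2) = (9/2 + 20/(9/2))/2 = 161/36.

161/36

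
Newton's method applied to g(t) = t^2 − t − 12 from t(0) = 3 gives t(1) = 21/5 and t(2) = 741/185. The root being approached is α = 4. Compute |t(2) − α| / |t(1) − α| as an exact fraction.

1/37

t(1) − α = 21/5 − 4 = 1/5, so |t(1) − α| = 1/5.
t(2) − α = 741/185 − 4 = 1/185, so |t(2) − α| = 1/185.
Ratio = (1/185) / (1/5) = 1/37.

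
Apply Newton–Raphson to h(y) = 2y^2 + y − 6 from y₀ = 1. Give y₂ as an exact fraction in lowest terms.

278/185

h'(y) = 4y + 1.
h(1) = −3, h'(1) = 5, so y₁ = 1 − (−3)/5 = 8/5.
h(8/5) = 18/25, h'(8/5) = 37/5, so y₂ = (8/5) − (18/25)/(37/5) = 278/185.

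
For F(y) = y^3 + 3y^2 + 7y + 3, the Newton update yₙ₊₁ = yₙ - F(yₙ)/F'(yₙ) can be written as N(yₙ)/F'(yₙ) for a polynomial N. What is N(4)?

F'(y) = 3y^2 + 6y + 7.
N(y) = y·F'(y) - F(y) = y·(3y^2 + 6y + 7) - (y^3 + 3y^2 + 7y + 3) = 2y^3 + 3y^2 - 3.
N(4) = 173.

173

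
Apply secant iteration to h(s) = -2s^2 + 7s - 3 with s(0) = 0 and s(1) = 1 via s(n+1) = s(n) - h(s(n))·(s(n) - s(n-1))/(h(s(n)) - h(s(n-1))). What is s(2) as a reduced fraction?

h(0) = -3, h(1) = 2. s(2) = 1 - 2·(1 - 0)/(2 - (-3)) = 3/5.

3/5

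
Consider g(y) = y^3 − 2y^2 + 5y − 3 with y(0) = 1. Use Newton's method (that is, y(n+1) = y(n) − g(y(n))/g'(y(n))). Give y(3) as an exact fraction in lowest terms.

2229909/3024517

g'(y) = 3y^2 − 4y + 5.
g(1) = 1, g'(1) = 4, so y(1) = 1 − 1/4 = 3/4.
g(3/4) = 3/64, g'(3/4) = 59/16, so y(2) = (3/4) − (3/64)/(59/16) = 87/118.
g(87/118) = 63/1643032, g'(87/118) = 51263/13924, so y(3) = (87/118) − (63/1643032)/(51263/13924) = 2229909/3024517.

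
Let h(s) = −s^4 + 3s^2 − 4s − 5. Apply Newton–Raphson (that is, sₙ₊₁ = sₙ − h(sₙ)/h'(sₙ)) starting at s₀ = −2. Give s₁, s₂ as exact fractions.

s₁ = −31/16, s₂ = −1704835/882624

h'(s) = −4s^3 + 6s − 4.
h(−2) = −1, h'(−2) = 16, so s₁ = (−2) − (−1)/16 = −31/16.
h(−31/16) = −5249/65536, h'(−31/16) = 13791/1024, so s₂ = (−31/16) − (−5249/65536)/(13791/1024) = −1704835/882624.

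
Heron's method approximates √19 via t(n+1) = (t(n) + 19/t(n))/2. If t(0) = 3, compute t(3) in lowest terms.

268753/61656

t(1) = (3 + 19/3)/2 = 14/3.
t(2) = (14/3 + 19/(14/3))/2 = 367/84.
t(3) = (367/84 + 19/(367/84))/2 = 268753/61656.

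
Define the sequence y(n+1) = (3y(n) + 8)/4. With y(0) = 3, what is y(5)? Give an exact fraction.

6977/1024

y(1) = (3·3 + 8)/4 = 17/4.
y(2) = (3·(17/4) + 8)/4 = 83/16.
y(3) = (3·(83/16) + 8)/4 = 377/64.
y(4) = (3·(377/64) + 8)/4 = 1643/256.
y(5) = (3·(1643/256) + 8)/4 = 6977/1024.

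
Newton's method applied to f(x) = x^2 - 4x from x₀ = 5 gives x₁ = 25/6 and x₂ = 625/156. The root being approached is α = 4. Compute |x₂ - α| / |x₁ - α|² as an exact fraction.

x₁ - α = 25/6 - 4 = 1/6, so |x₁ - α| = 1/6.
x₂ - α = 625/156 - 4 = 1/156, so |x₂ - α| = 1/156.
|x₁ - α|² = 1/36.
Ratio = (1/156) / (1/36) = 3/13.

3/13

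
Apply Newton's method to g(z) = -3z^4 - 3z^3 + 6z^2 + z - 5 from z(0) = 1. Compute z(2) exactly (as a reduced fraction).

83/52

g'(z) = -12z^3 - 9z^2 + 12z + 1.
g(1) = -4, g'(1) = -8, so z(1) = 1 - (-4)/(-8) = 1/2.
g(1/2) = -57/16, g'(1/2) = 13/4, so z(2) = (1/2) - (-57/16)/(13/4) = 83/52.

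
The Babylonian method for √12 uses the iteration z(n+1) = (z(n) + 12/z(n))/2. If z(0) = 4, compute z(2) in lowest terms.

97/28

z(1) = (4 + 12/4)/2 = 7/2.
z(2) = (7/2 + 12/(7/2))/2 = 97/28.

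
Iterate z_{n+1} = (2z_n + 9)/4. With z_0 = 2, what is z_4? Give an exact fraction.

139/32

z_1 = (2·2 + 9)/4 = 13/4.
z_2 = (2·(13/4) + 9)/4 = 31/8.
z_3 = (2·(31/8) + 9)/4 = 67/16.
z_4 = (2·(67/16) + 9)/4 = 139/32.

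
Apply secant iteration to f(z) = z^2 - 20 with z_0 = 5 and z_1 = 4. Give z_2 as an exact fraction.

f(5) = 5, f(4) = -4. z_2 = 4 - (-4)·(4 - 5)/((-4) - 5) = 40/9.

40/9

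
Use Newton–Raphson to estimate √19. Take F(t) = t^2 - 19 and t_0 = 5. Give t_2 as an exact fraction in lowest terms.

F'(t) = 2t.
F(5) = 6, F'(5) = 10, so t_1 = 5 - 6/10 = 22/5.
F(22/5) = 9/25, F'(22/5) = 44/5, so t_2 = (22/5) - (9/25)/(44/5) = 959/220.

959/220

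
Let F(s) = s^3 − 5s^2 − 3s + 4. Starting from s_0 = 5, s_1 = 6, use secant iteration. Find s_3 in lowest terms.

F(5) = −11, F(6) = 22. s_2 = 6 − 22·(6 − 5)/(22 − (−11)) = 16/3.
F(6) = 22, F(16/3) = −68/27. s_3 = (16/3) − (−68/27)·((16/3) − 6)/((−68/27) − 22) = 1788/331.

1788/331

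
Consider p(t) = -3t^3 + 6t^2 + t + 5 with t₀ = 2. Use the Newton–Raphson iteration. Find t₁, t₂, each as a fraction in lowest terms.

t₁ = 29/11, t₂ = 97483/39820

p'(t) = -9t^2 + 12t + 1.
p(2) = 7, p'(2) = -11, so t₁ = 2 - 7/(-11) = 29/11.
p(29/11) = -7497/1331, p'(29/11) = -3620/121, so t₂ = (29/11) - (-7497/1331)/(-3620/121) = 97483/39820.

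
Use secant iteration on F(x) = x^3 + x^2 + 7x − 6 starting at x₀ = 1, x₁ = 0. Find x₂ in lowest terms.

2/3

F(1) = 3, F(0) = −6. x₂ = 0 − (−6)·(0 − 1)/((−6) − 3) = 2/3.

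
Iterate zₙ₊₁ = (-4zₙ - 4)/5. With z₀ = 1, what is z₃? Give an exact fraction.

z₁ = (-4·1 - 4)/5 = -8/5.
z₂ = (-4·(-8/5) - 4)/5 = 12/25.
z₃ = (-4·(12/25) - 4)/5 = -148/125.

-148/125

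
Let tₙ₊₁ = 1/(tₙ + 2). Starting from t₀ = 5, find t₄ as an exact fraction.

t₁ = 1/(5 + 2) = 1/7.
t₂ = 1/(1/7 + 2) = 7/15.
t₃ = 1/(7/15 + 2) = 15/37.
t₄ = 1/(15/37 + 2) = 37/89.

37/89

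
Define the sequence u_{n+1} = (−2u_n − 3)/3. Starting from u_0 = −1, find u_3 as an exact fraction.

u_1 = (−2·(−1) − 3)/3 = −1/3.
u_2 = (−2·(−1/3) − 3)/3 = −7/9.
u_3 = (−2·(−7/9) − 3)/3 = −13/27.

−13/27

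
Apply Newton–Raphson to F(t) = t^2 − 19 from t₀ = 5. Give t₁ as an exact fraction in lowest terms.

22/5

F'(t) = 2t.
F(5) = 6, F'(5) = 10, so t₁ = 5 − 6/10 = 22/5.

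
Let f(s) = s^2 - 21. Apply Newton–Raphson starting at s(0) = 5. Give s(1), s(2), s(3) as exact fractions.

f'(s) = 2s.
f(5) = 4, f'(5) = 10, so s(1) = 5 - 4/10 = 23/5.
f(23/5) = 4/25, f'(23/5) = 46/5, so s(2) = (23/5) - (4/25)/(46/5) = 527/115.
f(527/115) = 4/13225, f'(527/115) = 1054/115, so s(3) = (527/115) - (4/13225)/(1054/115) = 277727/60605.

s(1) = 23/5, s(2) = 527/115, s(3) = 277727/60605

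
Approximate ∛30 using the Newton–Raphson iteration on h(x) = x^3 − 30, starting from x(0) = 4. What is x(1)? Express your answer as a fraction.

h'(x) = 3x^2.
h(4) = 34, h'(4) = 48, so x(1) = 4 − 34/48 = 79/24.

79/24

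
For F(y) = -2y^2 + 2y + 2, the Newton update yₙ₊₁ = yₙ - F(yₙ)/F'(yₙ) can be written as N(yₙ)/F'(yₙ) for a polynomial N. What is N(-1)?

-4

F'(y) = -4y + 2.
N(y) = y·F'(y) - F(y) = y·(-4y + 2) - (-2y^2 + 2y + 2) = -2y^2 - 2.
N(-1) = -4.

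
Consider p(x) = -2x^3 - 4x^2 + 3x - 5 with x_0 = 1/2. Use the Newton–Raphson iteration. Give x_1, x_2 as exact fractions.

x_1 = -7/5, x_2 = 1017/305

p'(x) = -6x^2 - 8x + 3.
p(1/2) = -19/4, p'(1/2) = -5/2, so x_1 = (1/2) - (-19/4)/(-5/2) = -7/5.
p(-7/5) = -1444/125, p'(-7/5) = 61/25, so x_2 = (-7/5) - (-1444/125)/(61/25) = 1017/305.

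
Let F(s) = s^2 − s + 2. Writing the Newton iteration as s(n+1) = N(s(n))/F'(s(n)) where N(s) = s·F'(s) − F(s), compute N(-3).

7

F'(s) = 2s − 1.
N(s) = s·F'(s) − F(s) = s·(2s − 1) − (s^2 − s + 2) = s^2 − 2.
N(-3) = 7.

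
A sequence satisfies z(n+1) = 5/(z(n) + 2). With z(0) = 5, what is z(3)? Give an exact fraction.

z(1) = 5/(5 + 2) = 5/7.
z(2) = 5/(5/7 + 2) = 35/19.
z(3) = 5/(35/19 + 2) = 95/73.

95/73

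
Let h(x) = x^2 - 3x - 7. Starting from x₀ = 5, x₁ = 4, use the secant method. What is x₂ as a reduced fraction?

h(5) = 3, h(4) = -3. x₂ = 4 - (-3)·(4 - 5)/((-3) - 3) = 9/2.

9/2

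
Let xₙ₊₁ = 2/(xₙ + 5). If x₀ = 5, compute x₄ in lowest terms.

35/94

x₁ = 2/(5 + 5) = 1/5.
x₂ = 2/(1/5 + 5) = 5/13.
x₃ = 2/(5/13 + 5) = 13/35.
x₄ = 2/(13/35 + 5) = 35/94.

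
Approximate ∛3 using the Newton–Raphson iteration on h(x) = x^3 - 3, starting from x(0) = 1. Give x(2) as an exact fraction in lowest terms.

331/225

h'(x) = 3x^2.
h(1) = -2, h'(1) = 3, so x(1) = 1 - (-2)/3 = 5/3.
h(5/3) = 44/27, h'(5/3) = 25/3, so x(2) = (5/3) - (44/27)/(25/3) = 331/225.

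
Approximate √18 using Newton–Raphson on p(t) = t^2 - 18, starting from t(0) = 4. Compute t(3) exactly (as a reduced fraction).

665857/156944

p'(t) = 2t.
p(4) = -2, p'(4) = 8, so t(1) = 4 - (-2)/8 = 17/4.
p(17/4) = 1/16, p'(17/4) = 17/2, so t(2) = (17/4) - (1/16)/(17/2) = 577/136.
p(577/136) = 1/18496, p'(577/136) = 577/68, so t(3) = (577/136) - (1/18496)/(577/68) = 665857/156944.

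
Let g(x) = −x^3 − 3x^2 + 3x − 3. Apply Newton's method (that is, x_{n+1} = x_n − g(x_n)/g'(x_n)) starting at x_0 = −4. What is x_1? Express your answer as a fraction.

−83/21

g'(x) = −3x^2 − 6x + 3.
g(−4) = 1, g'(−4) = −21, so x_1 = (−4) − 1/(−21) = −83/21.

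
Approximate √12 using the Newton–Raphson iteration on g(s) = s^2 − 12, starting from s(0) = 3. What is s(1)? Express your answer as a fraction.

7/2

g'(s) = 2s.
g(3) = −3, g'(3) = 6, so s(1) = 3 − (−3)/6 = 7/2.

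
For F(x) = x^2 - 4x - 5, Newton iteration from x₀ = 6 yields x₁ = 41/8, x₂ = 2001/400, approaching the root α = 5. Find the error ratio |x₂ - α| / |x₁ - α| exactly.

1/50

x₁ - α = 41/8 - 5 = 1/8, so |x₁ - α| = 1/8.
x₂ - α = 2001/400 - 5 = 1/400, so |x₂ - α| = 1/400.
Ratio = (1/400) / (1/8) = 1/50.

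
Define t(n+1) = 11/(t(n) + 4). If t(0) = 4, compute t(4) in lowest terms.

t(1) = 11/(4 + 4) = 11/8.
t(2) = 11/(11/8 + 4) = 88/43.
t(3) = 11/(88/43 + 4) = 473/260.
t(4) = 11/(473/260 + 4) = 2860/1513.

2860/1513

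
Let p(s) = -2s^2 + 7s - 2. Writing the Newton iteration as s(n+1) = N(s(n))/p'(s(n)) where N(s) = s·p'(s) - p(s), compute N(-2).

-6

p'(s) = -4s + 7.
N(s) = s·p'(s) - p(s) = s·(-4s + 7) - (-2s^2 + 7s - 2) = -2s^2 + 2.
N(-2) = -6.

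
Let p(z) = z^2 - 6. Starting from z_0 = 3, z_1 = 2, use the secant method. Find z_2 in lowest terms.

12/5

p(3) = 3, p(2) = -2. z_2 = 2 - (-2)·(2 - 3)/((-2) - 3) = 12/5.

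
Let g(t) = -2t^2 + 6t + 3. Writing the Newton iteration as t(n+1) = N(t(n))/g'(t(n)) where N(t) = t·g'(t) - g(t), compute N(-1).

g'(t) = -4t + 6.
N(t) = t·g'(t) - g(t) = t·(-4t + 6) - (-2t^2 + 6t + 3) = -2t^2 - 3.
N(-1) = -5.

-5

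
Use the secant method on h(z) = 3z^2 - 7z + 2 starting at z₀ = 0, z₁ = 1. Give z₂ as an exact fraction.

h(0) = 2, h(1) = -2. z₂ = 1 - (-2)·(1 - 0)/((-2) - 2) = 1/2.

1/2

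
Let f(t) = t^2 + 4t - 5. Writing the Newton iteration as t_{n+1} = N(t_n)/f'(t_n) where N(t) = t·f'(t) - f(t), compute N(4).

21

f'(t) = 2t + 4.
N(t) = t·f'(t) - f(t) = t·(2t + 4) - (t^2 + 4t - 5) = t^2 + 5.
N(4) = 21.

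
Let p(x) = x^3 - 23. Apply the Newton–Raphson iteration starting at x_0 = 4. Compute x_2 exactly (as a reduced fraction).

p'(x) = 3x^2.
p(4) = 41, p'(4) = 48, so x_1 = 4 - 41/48 = 151/48.
p(151/48) = 899335/110592, p'(151/48) = 22801/768, so x_2 = (151/48) - (899335/110592)/(22801/768) = 4714759/1641672.

4714759/1641672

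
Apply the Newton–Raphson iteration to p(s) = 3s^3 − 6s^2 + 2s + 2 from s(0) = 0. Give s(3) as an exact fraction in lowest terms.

−33923/76889

p'(s) = 9s^2 − 12s + 2.
p(0) = 2, p'(0) = 2, so s(1) = 0 − 2/2 = −1.
p(−1) = −9, p'(−1) = 23, so s(2) = (−1) − (−9)/23 = −14/23.
p(−14/23) = −25758/12167, p'(−14/23) = 6686/529, so s(3) = (−14/23) − (−25758/12167)/(6686/529) = −33923/76889.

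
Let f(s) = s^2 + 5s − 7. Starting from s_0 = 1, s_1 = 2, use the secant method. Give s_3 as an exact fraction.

f(1) = −1, f(2) = 7. s_2 = 2 − 7·(2 − 1)/(7 − (−1)) = 9/8.
f(2) = 7, f(9/8) = −7/64. s_3 = (9/8) − (−7/64)·((9/8) − 2)/((−7/64) − 7) = 74/65.

74/65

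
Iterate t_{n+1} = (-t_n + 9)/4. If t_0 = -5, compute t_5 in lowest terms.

t_1 = (-(-5) + 9)/4 = 7/2.
t_2 = (-(7/2) + 9)/4 = 11/8.
t_3 = (-(11/8) + 9)/4 = 61/32.
t_4 = (-(61/32) + 9)/4 = 227/128.
t_5 = (-(227/128) + 9)/4 = 925/512.

925/512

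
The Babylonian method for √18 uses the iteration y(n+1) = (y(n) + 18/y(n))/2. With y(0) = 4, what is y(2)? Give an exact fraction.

577/136

y(1) = (4 + 18/4)/2 = 17/4.
y(2) = (17/4 + 18/(17/4))/2 = 577/136.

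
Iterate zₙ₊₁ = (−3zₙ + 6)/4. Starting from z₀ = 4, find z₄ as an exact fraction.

z₁ = (−3·4 + 6)/4 = −3/2.
z₂ = (−3·(−3/2) + 6)/4 = 21/8.
z₃ = (−3·(21/8) + 6)/4 = −15/32.
z₄ = (−3·(−15/32) + 6)/4 = 237/128.

237/128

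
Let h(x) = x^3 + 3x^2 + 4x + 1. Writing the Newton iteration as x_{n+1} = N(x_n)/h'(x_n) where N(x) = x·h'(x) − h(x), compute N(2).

h'(x) = 3x^2 + 6x + 4.
N(x) = x·h'(x) − h(x) = x·(3x^2 + 6x + 4) − (x^3 + 3x^2 + 4x + 1) = 2x^3 + 3x^2 − 1.
N(2) = 27.

27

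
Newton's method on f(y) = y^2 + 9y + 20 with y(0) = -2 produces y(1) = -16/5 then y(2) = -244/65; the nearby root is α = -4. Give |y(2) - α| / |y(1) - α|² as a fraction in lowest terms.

5/13

y(1) - α = -16/5 - (-4) = -16/5 + 4 = 4/5, so |y(1) - α| = 4/5.
y(2) - α = -244/65 - (-4) = -244/65 + 4 = 16/65, so |y(2) - α| = 16/65.
|y(1) - α|² = 16/25.
Ratio = (16/65) / (16/25) = 5/13.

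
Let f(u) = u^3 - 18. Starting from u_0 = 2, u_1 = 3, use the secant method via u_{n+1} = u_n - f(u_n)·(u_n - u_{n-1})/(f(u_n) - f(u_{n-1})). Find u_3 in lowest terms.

2402/921

f(2) = -10, f(3) = 9. u_2 = 3 - 9·(3 - 2)/(9 - (-10)) = 48/19.
f(3) = 9, f(48/19) = -12870/6859. u_3 = (48/19) - (-12870/6859)·((48/19) - 3)/((-12870/6859) - 9) = 2402/921.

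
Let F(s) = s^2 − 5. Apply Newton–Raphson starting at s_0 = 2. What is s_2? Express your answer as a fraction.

F'(s) = 2s.
F(2) = −1, F'(2) = 4, so s_1 = 2 − (−1)/4 = 9/4.
F(9/4) = 1/16, F'(9/4) = 9/2, so s_2 = (9/4) − (1/16)/(9/2) = 161/72.

161/72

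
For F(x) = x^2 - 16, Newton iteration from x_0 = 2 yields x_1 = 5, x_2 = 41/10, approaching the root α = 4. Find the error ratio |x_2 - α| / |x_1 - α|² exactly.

x_1 - α = 5 - 4 = 1, so |x_1 - α| = 1.
x_2 - α = 41/10 - 4 = 1/10, so |x_2 - α| = 1/10.
|x_1 - α|² = 1.
Ratio = (1/10) / 1 = 1/10.

1/10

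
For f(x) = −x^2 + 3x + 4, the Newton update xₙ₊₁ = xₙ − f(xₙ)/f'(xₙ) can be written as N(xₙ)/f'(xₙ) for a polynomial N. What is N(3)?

−13

f'(x) = −2x + 3.
N(x) = x·f'(x) − f(x) = x·(−2x + 3) − (−x^2 + 3x + 4) = −x^2 − 4.
N(3) = −13.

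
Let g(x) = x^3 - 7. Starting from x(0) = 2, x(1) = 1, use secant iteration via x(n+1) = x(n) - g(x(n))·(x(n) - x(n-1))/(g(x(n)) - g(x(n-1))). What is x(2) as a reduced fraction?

g(2) = 1, g(1) = -6. x(2) = 1 - (-6)·(1 - 2)/((-6) - 1) = 13/7.

13/7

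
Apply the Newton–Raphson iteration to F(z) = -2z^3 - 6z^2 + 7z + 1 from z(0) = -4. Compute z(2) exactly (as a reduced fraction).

F'(z) = -6z^2 - 12z + 7.
F(-4) = 5, F'(-4) = -41, so z(1) = (-4) - 5/(-41) = -159/41.
F(-159/41) = 18200/68921, F'(-159/41) = -61691/1681, so z(2) = (-159/41) - (18200/68921)/(-61691/1681) = -1398667/361333.

-1398667/361333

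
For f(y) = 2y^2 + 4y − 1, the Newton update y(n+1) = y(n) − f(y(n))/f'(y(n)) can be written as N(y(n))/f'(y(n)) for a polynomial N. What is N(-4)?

f'(y) = 4y + 4.
N(y) = y·f'(y) − f(y) = y·(4y + 4) − (2y^2 + 4y − 1) = 2y^2 + 1.
N(-4) = 33.

33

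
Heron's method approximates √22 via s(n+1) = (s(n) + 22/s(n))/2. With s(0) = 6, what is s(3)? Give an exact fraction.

s(1) = (6 + 22/6)/2 = 29/6.
s(2) = (29/6 + 22/(29/6))/2 = 1633/348.
s(3) = (1633/348 + 22/(1633/348))/2 = 5330977/1136568.

5330977/1136568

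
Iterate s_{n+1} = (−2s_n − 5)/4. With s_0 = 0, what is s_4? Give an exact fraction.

−25/32

s_1 = (−2·0 − 5)/4 = −5/4.
s_2 = (−2·(−5/4) − 5)/4 = −5/8.
s_3 = (−2·(−5/8) − 5)/4 = −15/16.
s_4 = (−2·(−15/16) − 5)/4 = −25/32.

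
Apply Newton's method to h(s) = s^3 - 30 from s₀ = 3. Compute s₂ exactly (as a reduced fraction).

32887/10584

h'(s) = 3s^2.
h(3) = -3, h'(3) = 27, so s₁ = 3 - (-3)/27 = 28/9.
h(28/9) = 82/729, h'(28/9) = 784/27, so s₂ = (28/9) - (82/729)/(784/27) = 32887/10584.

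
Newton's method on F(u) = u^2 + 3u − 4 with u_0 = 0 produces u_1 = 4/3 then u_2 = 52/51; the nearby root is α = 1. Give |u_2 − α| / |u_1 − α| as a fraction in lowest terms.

1/17

u_1 − α = 4/3 − 1 = 1/3, so |u_1 − α| = 1/3.
u_2 − α = 52/51 − 1 = 1/51, so |u_2 − α| = 1/51.
Ratio = (1/51) / (1/3) = 1/17.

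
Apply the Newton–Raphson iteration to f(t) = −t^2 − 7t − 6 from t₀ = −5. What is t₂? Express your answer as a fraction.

f'(t) = −2t − 7.
f(−5) = 4, f'(−5) = 3, so t₁ = (−5) − 4/3 = −19/3.
f(−19/3) = −16/9, f'(−19/3) = 17/3, so t₂ = (−19/3) − (−16/9)/(17/3) = −307/51.

−307/51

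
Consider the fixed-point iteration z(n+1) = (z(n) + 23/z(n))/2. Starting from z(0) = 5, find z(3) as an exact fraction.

z(1) = (5 + 23/5)/2 = 24/5.
z(2) = (24/5 + 23/(24/5))/2 = 1151/240.
z(3) = (1151/240 + 23/(1151/240))/2 = 2649601/552480.

2649601/552480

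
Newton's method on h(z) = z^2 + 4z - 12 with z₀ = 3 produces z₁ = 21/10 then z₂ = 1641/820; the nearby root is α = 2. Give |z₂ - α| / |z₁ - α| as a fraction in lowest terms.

z₁ - α = 21/10 - 2 = 1/10, so |z₁ - α| = 1/10.
z₂ - α = 1641/820 - 2 = 1/820, so |z₂ - α| = 1/820.
Ratio = (1/820) / (1/10) = 1/82.

1/82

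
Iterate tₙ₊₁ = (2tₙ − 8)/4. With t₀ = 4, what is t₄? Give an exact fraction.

t₁ = (2·4 − 8)/4 = 0.
t₂ = (2·0 − 8)/4 = −2.
t₃ = (2·(−2) − 8)/4 = −3.
t₄ = (2·(−3) − 8)/4 = −7/2.

−7/2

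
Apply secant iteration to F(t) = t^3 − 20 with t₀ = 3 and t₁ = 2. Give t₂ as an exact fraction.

F(3) = 7, F(2) = −12. t₂ = 2 − (−12)·(2 − 3)/((−12) − 7) = 50/19.

50/19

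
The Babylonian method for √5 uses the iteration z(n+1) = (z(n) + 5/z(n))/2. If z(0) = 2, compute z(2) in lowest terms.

z(1) = (2 + 5/2)/2 = 9/4.
z(2) = (9/4 + 5/(9/4))/2 = 161/72.

161/72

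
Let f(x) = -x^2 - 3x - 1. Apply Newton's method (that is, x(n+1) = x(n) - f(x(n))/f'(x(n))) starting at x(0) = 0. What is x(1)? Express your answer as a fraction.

f'(x) = -2x - 3.
f(0) = -1, f'(0) = -3, so x(1) = 0 - (-1)/(-3) = -1/3.

-1/3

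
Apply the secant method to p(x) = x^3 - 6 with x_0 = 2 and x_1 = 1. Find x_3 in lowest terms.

522/277

p(2) = 2, p(1) = -5. x_2 = 1 - (-5)·(1 - 2)/((-5) - 2) = 12/7.
p(1) = -5, p(12/7) = -330/343. x_3 = (12/7) - (-330/343)·((12/7) - 1)/((-330/343) - (-5)) = 522/277.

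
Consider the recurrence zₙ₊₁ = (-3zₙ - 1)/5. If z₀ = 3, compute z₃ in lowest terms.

-4/5

z₁ = (-3·3 - 1)/5 = -2.
z₂ = (-3·(-2) - 1)/5 = 1.
z₃ = (-3·1 - 1)/5 = -4/5.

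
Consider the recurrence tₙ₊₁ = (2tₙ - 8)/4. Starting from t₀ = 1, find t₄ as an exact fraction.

-59/16

t₁ = (2·1 - 8)/4 = -3/2.
t₂ = (2·(-3/2) - 8)/4 = -11/4.
t₃ = (2·(-11/4) - 8)/4 = -27/8.
t₄ = (2·(-27/8) - 8)/4 = -59/16.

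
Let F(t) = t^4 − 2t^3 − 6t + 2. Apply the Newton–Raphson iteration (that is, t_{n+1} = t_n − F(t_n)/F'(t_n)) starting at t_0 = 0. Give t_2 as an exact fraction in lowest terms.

57/176

F'(t) = 4t^3 − 6t^2 − 6.
F(0) = 2, F'(0) = −6, so t_1 = 0 − 2/(−6) = 1/3.
F(1/3) = −5/81, F'(1/3) = −176/27, so t_2 = (1/3) − (−5/81)/(−176/27) = 57/176.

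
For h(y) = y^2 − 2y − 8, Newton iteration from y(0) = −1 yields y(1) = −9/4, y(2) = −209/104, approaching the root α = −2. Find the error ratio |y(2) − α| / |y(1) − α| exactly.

1/26

y(1) − α = −9/4 − (−2) = −9/4 + 2 = −1/4, so |y(1) − α| = 1/4.
y(2) − α = −209/104 − (−2) = −209/104 + 2 = −1/104, so |y(2) − α| = 1/104.
Ratio = (1/104) / (1/4) = 1/26.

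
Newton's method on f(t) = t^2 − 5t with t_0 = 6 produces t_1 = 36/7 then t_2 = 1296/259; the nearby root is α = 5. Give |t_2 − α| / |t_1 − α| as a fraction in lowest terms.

1/37

t_1 − α = 36/7 − 5 = 1/7, so |t_1 − α| = 1/7.
t_2 − α = 1296/259 − 5 = 1/259, so |t_2 − α| = 1/259.
Ratio = (1/259) / (1/7) = 1/37.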